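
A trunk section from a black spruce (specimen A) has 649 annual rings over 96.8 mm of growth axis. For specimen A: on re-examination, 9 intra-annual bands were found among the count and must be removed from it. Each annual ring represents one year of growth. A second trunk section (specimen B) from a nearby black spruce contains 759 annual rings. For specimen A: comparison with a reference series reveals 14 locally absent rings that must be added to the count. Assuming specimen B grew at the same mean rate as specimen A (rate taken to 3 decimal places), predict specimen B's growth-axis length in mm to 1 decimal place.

112.3 mm

Specimen A: correcting the raw count gives 649 − 9 + 14 = 654 true annual rings.
A: Extension rate ≈ 96.8 / 654 = 0.148 mm/yr.
B's length ≈ 0.148 × 759 = 112.3 mm.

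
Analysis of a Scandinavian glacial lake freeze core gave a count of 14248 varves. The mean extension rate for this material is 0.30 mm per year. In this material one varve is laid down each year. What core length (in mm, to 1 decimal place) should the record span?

4274.4 mm

14248 years of growth are recorded.
14248 years at 0.30 mm/year gives 0.30 × 14248 = 4274.4 mm.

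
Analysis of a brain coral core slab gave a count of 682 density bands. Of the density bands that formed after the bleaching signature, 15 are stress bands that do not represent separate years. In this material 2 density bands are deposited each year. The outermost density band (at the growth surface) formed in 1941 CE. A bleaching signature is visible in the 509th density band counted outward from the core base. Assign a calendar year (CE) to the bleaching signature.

682 − 509 = 173 density bands lie beyond the bleaching signature toward the growth surface.
Removing the 15 false density bands leaves 173 − 15 = 158 true density bands beyond the bleaching signature.
With 2 density bands per year, 158 / 2 = 79 years.
1941 − 79 = 1862 CE.

1862 CE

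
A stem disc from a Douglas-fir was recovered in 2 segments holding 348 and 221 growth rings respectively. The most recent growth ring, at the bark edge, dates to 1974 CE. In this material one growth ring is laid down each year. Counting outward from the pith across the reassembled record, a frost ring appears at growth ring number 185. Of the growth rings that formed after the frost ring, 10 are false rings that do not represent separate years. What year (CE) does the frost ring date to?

Total growth rings = 348 + 221 = 569.
The frost ring sits at growth ring 185 from the pith, so 569 − 185 = 384 growth rings formed after it.
384 − 10 false = 374 true growth rings after the frost ring.
Counting back 374 years from 1974 CE places the frost ring in 1974 − 374 = 1600 CE.

1600 CE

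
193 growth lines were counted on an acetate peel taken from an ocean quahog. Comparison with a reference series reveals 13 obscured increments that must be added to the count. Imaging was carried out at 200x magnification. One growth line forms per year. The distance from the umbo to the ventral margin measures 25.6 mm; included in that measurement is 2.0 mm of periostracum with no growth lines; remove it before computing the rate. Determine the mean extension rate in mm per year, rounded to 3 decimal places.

Correcting the raw count gives 193 + 13 = 206 true growth lines.
Removing the 2.0 mm offcut leaves 25.6 − 2.0 = 23.6 mm.
Mean rate = 23.6 mm / 206 years ≈ 0.115 mm per year.

0.115 mm per year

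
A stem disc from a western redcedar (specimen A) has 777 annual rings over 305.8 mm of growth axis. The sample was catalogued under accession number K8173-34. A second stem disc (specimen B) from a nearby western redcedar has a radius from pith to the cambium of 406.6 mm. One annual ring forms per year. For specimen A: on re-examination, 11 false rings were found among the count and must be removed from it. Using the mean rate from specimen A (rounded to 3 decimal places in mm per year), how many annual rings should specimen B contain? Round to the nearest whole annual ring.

1019 annual rings

Specimen A: true annual ring count = 777 − 11 = 766.
A: Extension rate ≈ 305.8 / 766 = 0.399 mm/yr.
Specimen B: 406.6 mm / 0.399 mm per year = 1019.05 years ≈ 1019 annual rings.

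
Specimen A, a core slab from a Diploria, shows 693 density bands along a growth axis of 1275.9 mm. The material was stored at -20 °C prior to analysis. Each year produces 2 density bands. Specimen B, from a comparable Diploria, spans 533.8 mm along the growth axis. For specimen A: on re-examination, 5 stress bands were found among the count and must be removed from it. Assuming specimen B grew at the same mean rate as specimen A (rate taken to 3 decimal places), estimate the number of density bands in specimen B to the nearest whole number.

Specimen A: adjusted count: 693 − 5 = 688 density bands.
Specimen A: with 2 density bands per year, 688 / 2 = 344 years.
A: Extension rate ≈ 1275.9 / 344 = 3.709 mm/yr.
Specimen B: 533.8 mm / 3.709 mm per year = 143.92 years; at 2 density bands per year that is 143.92 × 2 ≈ 288 density bands.

288 density bands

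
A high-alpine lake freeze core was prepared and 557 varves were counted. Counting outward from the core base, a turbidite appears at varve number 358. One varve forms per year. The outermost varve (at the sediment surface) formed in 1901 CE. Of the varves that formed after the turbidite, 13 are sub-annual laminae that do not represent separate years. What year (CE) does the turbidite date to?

Between varve 358 and the sediment surface there are 557 − 358 = 199 varves.
Excluding 13 false varves: 199 − 13 = 186.
1901 − 186 = 1715 CE.

1715 CE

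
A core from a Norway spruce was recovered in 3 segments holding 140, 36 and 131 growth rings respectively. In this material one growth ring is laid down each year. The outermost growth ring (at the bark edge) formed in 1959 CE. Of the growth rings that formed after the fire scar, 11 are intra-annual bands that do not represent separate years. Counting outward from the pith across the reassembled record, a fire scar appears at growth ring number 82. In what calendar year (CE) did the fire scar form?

1745 CE

Total growth rings = 140 + 36 + 131 = 307.
307 − 82 = 225 growth rings lie beyond the fire scar toward the bark edge.
225 − 11 false = 214 true growth rings after the fire scar.
Counting back 214 years from 1959 CE places the fire scar in 1959 − 214 = 1745 CE.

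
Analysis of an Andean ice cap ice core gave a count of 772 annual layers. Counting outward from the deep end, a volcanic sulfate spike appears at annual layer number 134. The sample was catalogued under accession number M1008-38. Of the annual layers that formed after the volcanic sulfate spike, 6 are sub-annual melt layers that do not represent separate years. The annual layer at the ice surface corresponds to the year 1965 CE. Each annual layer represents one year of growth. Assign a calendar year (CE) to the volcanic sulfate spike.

772 − 134 = 638 annual layers lie beyond the volcanic sulfate spike toward the ice surface.
638 − 6 false = 632 true annual layers after the volcanic sulfate spike.
Counting back 632 years from 1965 CE places the volcanic sulfate spike in 1965 − 632 = 1333 CE.

1333 CE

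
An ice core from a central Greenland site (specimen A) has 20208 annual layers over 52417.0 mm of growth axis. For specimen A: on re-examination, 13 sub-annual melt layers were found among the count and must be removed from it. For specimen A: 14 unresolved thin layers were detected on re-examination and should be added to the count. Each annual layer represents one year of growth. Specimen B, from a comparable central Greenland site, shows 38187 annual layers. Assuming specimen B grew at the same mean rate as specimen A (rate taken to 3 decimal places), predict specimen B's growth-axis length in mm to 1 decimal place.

99057.1 mm

Specimen A: true annual layer count = 20208 − 13 + 14 = 20209.
A: Mean rate = 52417.0 mm / 20209 years ≈ 2.594 mm per year.
B's length ≈ 2.594 × 38187 = 99057.1 mm.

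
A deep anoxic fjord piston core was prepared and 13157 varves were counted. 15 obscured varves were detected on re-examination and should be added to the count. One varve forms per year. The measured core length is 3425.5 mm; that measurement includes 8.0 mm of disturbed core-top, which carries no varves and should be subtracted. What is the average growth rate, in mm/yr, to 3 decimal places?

0.259 mm/yr

True varve count = 13157 + 15 = 13172.
The growth record spans 3425.5 − 8.0 = 3417.5 mm.
3417.5 mm over 13172 years gives 3417.5 / 13172 ≈ 0.259 mm/yr.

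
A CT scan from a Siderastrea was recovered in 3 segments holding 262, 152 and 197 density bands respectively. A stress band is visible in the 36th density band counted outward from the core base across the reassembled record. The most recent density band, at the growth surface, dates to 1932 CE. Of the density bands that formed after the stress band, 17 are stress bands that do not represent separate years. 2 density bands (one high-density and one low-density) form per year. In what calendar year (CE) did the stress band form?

Total density bands = 262 + 152 + 197 = 611.
611 − 36 = 575 density bands lie beyond the stress band toward the growth surface.
Removing the 17 false density bands leaves 575 − 17 = 558 true density bands beyond the stress band.
Dividing by 2 density bands per year: 558 / 2 = 279 years.
The density band at the growth surface is 1932 CE, so the stress band dates to 1932 − 279 = 1653 CE.

1653 CE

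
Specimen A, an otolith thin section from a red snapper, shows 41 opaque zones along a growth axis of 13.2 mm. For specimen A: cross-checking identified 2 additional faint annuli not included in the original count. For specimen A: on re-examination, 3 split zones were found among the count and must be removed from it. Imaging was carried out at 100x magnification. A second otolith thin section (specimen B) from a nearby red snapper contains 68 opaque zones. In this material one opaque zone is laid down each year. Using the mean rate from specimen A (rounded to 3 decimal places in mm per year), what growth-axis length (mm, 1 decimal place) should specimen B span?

22.4 mm

Specimen A: correcting the raw count gives 41 − 3 + 2 = 40 true opaque zones.
A: Mean rate = 13.2 mm / 40 years ≈ 0.330 mm per year.
For B, 0.330 mm/year × 68 years = 22.4 mm.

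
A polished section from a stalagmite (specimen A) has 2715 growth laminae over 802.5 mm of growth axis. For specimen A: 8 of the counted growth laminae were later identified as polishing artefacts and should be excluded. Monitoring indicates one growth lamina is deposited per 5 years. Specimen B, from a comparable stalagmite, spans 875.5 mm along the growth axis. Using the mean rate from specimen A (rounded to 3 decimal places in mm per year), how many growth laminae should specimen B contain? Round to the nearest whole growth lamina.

Specimen A: true growth lamina count = 2715 − 8 = 2707.
Specimen A: 2707 growth laminae at 5 years each span 2707 × 5 = 13535 years.
A: 802.5 mm over 13535 years gives 802.5 / 13535 ≈ 0.059 mm/yr.
B spans 875.5 / 0.059 = 14838.98 years; at 5 years per growth lamina that is 14838.98 / 5 ≈ 2968 growth laminae.

2968 growth laminae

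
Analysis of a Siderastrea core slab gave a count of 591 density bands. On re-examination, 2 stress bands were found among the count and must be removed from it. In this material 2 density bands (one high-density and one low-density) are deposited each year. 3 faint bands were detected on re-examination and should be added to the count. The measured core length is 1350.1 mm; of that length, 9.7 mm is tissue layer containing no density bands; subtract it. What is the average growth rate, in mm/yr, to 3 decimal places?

4.528 mm/yr

Correcting the raw count gives 591 − 2 + 3 = 592 true density bands.
592 density bands at 2 per year is 592 / 2 = 296 years.
Net length = 1350.1 − 9.7 = 1340.4 mm.
Extension rate ≈ 1340.4 / 296 = 4.528 mm/yr.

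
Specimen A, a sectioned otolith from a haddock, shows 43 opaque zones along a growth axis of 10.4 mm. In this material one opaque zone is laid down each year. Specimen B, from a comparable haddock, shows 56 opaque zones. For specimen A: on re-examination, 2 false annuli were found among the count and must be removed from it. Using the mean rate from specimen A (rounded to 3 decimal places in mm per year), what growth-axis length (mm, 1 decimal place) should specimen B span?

Specimen A: adjusted count: 43 − 2 = 41 opaque zones.
A: 10.4 mm over 41 years gives 10.4 / 41 ≈ 0.254 mm/yr.
For B, 0.254 mm/year × 56 years = 14.2 mm.

14.2 mm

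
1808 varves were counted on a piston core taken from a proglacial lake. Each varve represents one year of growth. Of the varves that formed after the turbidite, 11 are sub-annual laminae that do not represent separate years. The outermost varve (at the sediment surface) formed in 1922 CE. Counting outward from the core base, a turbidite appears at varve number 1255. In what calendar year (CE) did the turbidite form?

The turbidite sits at varve 1255 from the core base, so 1808 − 1255 = 553 varves formed after it.
Excluding 11 false varves: 553 − 11 = 542.
1922 − 542 = 1380 CE.

1380 CE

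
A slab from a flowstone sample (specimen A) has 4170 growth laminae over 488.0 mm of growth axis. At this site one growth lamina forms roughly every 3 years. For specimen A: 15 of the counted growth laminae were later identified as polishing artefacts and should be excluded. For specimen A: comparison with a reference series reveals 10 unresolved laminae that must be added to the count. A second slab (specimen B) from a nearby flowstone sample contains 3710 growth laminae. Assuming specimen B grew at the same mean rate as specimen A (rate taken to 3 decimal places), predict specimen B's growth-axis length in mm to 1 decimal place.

434.1 mm

Specimen A: after corrections the count is 4170 − 15 + 10 = 4165 growth laminae.
Specimen A: multiplying by 3 years per growth lamina: 4165 × 3 = 12495 years.
A: 488.0 mm over 12495 years gives 488.0 / 12495 ≈ 0.039 mm per year.
Specimen B: 3710 growth laminae at 3 years each span 3710 × 3 = 11130 years. Length of B = 0.039 × 11130 = 434.1 mm.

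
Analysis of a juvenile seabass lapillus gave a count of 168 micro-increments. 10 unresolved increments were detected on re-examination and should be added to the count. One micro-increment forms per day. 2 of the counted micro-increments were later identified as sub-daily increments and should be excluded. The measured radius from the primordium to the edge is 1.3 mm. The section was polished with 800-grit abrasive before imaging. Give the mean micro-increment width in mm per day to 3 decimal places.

0.007 mm per day

True micro-increment count = 168 − 2 + 10 = 176.
Extension rate ≈ 1.3 / 176 = 0.007 mm per day.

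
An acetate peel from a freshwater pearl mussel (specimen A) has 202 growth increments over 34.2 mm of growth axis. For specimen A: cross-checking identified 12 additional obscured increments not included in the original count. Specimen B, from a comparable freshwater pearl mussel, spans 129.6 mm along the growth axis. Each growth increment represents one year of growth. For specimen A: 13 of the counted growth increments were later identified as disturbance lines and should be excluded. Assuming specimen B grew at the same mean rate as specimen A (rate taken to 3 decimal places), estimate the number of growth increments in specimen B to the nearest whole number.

Specimen A: correcting the raw count gives 202 − 13 + 12 = 201 true growth increments.
A: 34.2 mm over 201 years gives 34.2 / 201 ≈ 0.170 mm per year.
B spans 129.6 / 0.170 = 762.35 years ≈ 762 growth increments.

762 growth increments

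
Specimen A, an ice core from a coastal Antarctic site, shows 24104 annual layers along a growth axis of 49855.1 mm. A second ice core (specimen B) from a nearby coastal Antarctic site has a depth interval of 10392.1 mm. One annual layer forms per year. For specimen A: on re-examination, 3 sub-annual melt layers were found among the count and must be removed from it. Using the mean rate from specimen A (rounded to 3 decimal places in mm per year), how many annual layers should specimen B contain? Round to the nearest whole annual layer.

Specimen A: true annual layer count = 24104 − 3 = 24101.
A: Mean rate = 49855.1 mm / 24101 years ≈ 2.069 mm/year.
Specimen B: 10392.1 mm / 2.069 mm per year = 5022.76 years ≈ 5023 annual layers.

5023 annual layers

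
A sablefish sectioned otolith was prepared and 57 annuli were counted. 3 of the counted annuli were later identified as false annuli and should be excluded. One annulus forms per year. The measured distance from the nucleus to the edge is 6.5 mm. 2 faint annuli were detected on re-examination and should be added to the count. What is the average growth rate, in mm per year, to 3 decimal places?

0.116 mm per year

Adjusted count: 57 − 3 + 2 = 56 annuli.
6.5 mm over 56 years gives 6.5 / 56 ≈ 0.116 mm per year.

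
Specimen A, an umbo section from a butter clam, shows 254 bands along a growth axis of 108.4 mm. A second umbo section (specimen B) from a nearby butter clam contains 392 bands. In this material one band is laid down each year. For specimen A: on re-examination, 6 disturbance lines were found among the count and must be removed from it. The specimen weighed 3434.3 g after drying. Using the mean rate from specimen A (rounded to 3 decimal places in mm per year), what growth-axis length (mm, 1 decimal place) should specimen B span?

171.3 mm

Specimen A: correcting the raw count gives 254 − 6 = 248 true bands.
A: Extension rate ≈ 108.4 / 248 = 0.437 mm per year.
For B, 0.437 mm/year × 392 years = 171.3 mm.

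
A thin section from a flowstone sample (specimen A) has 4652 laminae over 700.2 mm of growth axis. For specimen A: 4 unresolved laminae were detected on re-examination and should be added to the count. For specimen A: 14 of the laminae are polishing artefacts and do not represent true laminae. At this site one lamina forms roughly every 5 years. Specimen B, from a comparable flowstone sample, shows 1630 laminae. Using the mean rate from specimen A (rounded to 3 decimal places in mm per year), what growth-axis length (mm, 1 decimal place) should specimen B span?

244.5 mm

Specimen A: after corrections the count is 4652 − 14 + 4 = 4642 laminae.
Specimen A: at 5 years per lamina, 4642 × 5 = 23210 years.
A: 700.2 mm over 23210 years gives 700.2 / 23210 ≈ 0.030 mm/year.
Specimen B: multiplying by 5 years per lamina: 1630 × 5 = 8150 years. B's length ≈ 0.030 × 8150 = 244.5 mm.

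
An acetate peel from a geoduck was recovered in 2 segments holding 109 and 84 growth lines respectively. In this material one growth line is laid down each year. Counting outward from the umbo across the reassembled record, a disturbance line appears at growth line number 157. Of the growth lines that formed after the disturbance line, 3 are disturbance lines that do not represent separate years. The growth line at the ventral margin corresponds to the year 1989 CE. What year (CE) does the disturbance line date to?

1956 CE

Total growth lines = 109 + 84 = 193.
193 − 157 = 36 growth lines lie beyond the disturbance line toward the ventral margin.
Removing the 3 false growth lines leaves 36 − 3 = 33 true growth lines beyond the disturbance line.
The growth line at the ventral margin is 1989 CE, so the disturbance line dates to 1989 − 33 = 1956 CE.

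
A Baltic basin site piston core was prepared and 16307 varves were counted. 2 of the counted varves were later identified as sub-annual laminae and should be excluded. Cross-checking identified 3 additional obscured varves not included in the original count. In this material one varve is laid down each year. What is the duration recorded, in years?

True varve count = 16307 − 2 + 3 = 16308.
One varve per year makes the duration 16308 years.

16308 years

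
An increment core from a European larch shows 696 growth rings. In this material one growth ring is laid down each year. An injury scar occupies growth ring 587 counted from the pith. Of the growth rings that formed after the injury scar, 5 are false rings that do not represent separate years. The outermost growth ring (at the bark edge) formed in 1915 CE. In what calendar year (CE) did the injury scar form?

1811 CE

The injury scar sits at growth ring 587 from the pith, so 696 − 587 = 109 growth rings formed after it.
Removing the 5 false growth rings leaves 109 − 5 = 104 true growth rings beyond the injury scar.
Counting back 104 years from 1915 CE places the injury scar in 1915 − 104 = 1811 CE.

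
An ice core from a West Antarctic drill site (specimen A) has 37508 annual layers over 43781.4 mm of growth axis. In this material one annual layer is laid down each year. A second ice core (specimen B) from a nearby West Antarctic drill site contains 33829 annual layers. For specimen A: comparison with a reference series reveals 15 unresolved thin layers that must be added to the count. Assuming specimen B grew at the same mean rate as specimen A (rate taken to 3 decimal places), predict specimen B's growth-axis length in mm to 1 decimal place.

Specimen A: true annual layer count = 37508 + 15 = 37523.
A: 43781.4 mm over 37523 years gives 43781.4 / 37523 ≈ 1.167 mm per year.
B's length ≈ 1.167 × 33829 = 39478.4 mm.

39478.4 mm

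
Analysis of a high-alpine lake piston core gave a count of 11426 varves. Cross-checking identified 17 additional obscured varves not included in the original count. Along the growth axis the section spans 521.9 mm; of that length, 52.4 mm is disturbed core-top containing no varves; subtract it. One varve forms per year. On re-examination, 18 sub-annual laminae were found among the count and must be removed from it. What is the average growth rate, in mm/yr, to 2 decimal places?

0.04 mm/yr

Adjusted count: 11426 − 18 + 17 = 11425 varves.
Net length = 521.9 − 52.4 = 469.5 mm.
Extension rate ≈ 469.5 / 11425 = 0.04 mm/yr.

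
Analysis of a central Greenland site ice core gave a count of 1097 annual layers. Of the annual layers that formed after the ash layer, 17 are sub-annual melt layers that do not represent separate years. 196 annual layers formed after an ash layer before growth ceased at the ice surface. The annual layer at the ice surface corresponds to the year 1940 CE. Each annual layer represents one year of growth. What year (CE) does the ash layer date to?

1761 CE

There are 196 annual layers younger than the ash layer.
Excluding 17 false annual layers: 196 − 17 = 179.
The annual layer at the ice surface is 1940 CE, so the ash layer dates to 1940 − 179 = 1761 CE.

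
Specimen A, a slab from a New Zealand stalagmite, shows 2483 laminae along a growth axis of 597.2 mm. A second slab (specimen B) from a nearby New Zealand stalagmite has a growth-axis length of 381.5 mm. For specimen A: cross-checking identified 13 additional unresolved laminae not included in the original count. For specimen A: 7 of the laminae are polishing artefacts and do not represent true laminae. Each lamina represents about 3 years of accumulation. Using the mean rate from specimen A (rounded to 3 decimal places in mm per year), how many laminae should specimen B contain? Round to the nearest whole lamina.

1590 laminae

Specimen A: adjusted count: 2483 − 7 + 13 = 2489 laminae.
Specimen A: multiplying by 3 years per lamina: 2489 × 3 = 7467 years.
A: 597.2 mm over 7467 years gives 597.2 / 7467 ≈ 0.080 mm/year.
B spans 381.5 / 0.080 = 4768.75 years; at 3 years per lamina that is 4768.75 / 3 ≈ 1590 laminae.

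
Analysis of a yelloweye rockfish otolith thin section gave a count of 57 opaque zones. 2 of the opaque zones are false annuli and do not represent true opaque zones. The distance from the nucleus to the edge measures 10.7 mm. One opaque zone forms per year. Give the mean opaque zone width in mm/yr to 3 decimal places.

0.195 mm/yr

Adjusted count: 57 − 2 = 55 opaque zones.
Mean rate = 10.7 mm / 55 years ≈ 0.195 mm/yr.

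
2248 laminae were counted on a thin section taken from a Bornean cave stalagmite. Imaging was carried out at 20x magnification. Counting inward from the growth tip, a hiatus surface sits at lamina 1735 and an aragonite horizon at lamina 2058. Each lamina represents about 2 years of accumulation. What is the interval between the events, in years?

The two markers are separated by 2058 − 1735 = 323 laminae.
323 laminae at 2 years each span 323 × 2 = 646 years.

646 yr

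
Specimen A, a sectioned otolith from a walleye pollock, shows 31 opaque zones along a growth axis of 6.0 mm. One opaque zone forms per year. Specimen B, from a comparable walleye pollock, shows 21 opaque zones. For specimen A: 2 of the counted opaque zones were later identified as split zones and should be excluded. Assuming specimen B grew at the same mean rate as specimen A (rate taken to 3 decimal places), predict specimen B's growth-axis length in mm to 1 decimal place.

Specimen A: after corrections the count is 31 − 2 = 29 opaque zones.
A: Mean rate = 6.0 mm / 29 years ≈ 0.207 mm/year.
Length of B = 0.207 × 21 = 4.3 mm.

4.3 mm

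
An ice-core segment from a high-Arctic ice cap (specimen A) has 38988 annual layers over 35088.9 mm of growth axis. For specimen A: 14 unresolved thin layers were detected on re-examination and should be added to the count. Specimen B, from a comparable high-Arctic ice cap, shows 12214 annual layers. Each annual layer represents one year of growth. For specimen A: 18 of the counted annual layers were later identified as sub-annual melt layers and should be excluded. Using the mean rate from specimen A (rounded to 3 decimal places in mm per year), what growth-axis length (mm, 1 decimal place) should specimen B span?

Specimen A: correcting the raw count gives 38988 − 18 + 14 = 38984 true annual layers.
A: Mean rate = 35088.9 mm / 38984 years ≈ 0.900 mm per year.
For B, 0.900 mm/year × 12214 years = 10992.6 mm.

10992.6 mm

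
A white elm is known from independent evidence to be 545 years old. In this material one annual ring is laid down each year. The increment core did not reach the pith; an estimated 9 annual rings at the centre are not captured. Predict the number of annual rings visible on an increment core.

536 annual rings

Expected annual rings over 545 years: 545.
Less the 9 uncaptured annual rings: 545 − 9 = 536.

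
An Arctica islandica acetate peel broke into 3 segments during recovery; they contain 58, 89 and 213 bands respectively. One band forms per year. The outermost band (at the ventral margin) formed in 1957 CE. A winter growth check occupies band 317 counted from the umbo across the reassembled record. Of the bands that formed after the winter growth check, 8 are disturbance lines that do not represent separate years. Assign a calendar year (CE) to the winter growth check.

Total bands = 58 + 89 + 213 = 360.
Between band 317 and the ventral margin there are 360 − 317 = 43 bands.
Removing the 8 false bands leaves 43 − 8 = 35 true bands beyond the winter growth check.
Counting back 35 years from 1957 CE places the winter growth check in 1957 − 35 = 1922 CE.

1922 CE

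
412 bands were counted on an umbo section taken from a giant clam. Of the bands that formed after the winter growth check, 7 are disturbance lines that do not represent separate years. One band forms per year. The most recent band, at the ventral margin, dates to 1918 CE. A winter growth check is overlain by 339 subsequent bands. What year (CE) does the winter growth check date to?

1586 CE

339 bands formed after the winter growth check.
339 − 7 false = 332 true bands after the winter growth check.
Counting back 332 years from 1918 CE places the winter growth check in 1918 − 332 = 1586 CE.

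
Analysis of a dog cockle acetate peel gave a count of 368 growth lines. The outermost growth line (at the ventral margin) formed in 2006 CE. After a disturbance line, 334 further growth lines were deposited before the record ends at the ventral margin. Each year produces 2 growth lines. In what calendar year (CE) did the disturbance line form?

1839 CE

There are 334 growth lines younger than the disturbance line.
With 2 growth lines per year, 334 / 2 = 167 years.
2006 − 167 = 1839 CE.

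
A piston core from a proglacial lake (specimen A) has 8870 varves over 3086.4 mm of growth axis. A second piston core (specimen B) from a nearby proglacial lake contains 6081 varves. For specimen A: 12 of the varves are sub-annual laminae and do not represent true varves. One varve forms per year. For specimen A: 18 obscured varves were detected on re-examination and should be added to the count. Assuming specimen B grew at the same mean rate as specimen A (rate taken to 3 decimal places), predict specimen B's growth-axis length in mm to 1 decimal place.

2116.2 mm

Specimen A: true varve count = 8870 − 12 + 18 = 8876.
A: 3086.4 mm over 8876 years gives 3086.4 / 8876 ≈ 0.348 mm/yr.
For B, 0.348 mm/year × 6081 years = 2116.2 mm.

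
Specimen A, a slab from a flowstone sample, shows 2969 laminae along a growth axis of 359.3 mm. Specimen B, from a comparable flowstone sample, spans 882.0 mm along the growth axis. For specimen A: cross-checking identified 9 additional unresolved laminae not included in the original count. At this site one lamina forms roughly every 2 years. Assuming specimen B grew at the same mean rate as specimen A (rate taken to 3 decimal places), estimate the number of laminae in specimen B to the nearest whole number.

7350 laminae

Specimen A: after corrections the count is 2969 + 9 = 2978 laminae.
Specimen A: 2978 laminae at 2 years each span 2978 × 2 = 5956 years.
A: Mean rate = 359.3 mm / 5956 years ≈ 0.060 mm/yr.
B spans 882.0 / 0.060 = 14700.00 years; at 2 years per lamina that is 14700.00 / 2 ≈ 7350 laminae.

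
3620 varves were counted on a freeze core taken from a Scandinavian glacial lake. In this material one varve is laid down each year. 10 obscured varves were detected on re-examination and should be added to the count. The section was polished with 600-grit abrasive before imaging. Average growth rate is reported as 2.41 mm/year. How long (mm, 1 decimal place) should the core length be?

True varve count = 3620 + 10 = 3630.
Predicted length = 2.41 mm/year × 3630 years = 8748.3 mm.

8748.3 mm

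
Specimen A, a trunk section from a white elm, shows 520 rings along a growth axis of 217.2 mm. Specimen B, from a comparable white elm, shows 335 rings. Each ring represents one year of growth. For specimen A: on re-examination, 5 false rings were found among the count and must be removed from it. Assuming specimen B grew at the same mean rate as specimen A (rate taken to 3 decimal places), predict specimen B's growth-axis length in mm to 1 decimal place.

Specimen A: adjusted count: 520 − 5 = 515 rings.
A: Mean rate = 217.2 mm / 515 years ≈ 0.422 mm per year.
B's length ≈ 0.422 × 335 = 141.4 mm.

141.4 mm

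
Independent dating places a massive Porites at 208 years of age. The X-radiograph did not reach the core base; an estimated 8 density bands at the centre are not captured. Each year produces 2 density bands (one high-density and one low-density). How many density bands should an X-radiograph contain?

With 2 density bands per year, 208 years would produce 208 × 2 = 416 density bands.
Subtracting the 8 density bands not captured gives 416 − 8 = 408 density bands in the record.

408 density bands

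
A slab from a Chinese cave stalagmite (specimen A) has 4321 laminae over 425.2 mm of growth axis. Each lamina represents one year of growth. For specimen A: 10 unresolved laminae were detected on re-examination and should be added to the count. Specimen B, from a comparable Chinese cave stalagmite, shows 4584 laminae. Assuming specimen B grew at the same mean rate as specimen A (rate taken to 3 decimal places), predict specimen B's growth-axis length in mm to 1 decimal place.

Specimen A: adjusted count: 4321 + 10 = 4331 laminae.
A: Mean rate = 425.2 mm / 4331 years ≈ 0.098 mm/yr.
For B, 0.098 mm/year × 4584 years = 449.2 mm.

449.2 mm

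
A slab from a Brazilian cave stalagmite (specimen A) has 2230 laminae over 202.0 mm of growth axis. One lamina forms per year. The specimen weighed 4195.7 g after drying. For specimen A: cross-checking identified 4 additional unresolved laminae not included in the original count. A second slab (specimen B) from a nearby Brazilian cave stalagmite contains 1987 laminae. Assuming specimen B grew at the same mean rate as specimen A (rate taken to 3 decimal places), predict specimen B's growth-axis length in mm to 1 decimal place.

Specimen A: true lamina count = 2230 + 4 = 2234.
A: Extension rate ≈ 202.0 / 2234 = 0.090 mm per year.
For B, 0.090 mm/year × 1987 years = 178.8 mm.

178.8 mm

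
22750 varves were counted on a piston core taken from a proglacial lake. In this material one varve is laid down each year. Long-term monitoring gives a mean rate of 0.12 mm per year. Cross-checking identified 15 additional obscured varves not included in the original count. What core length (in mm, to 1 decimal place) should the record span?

After corrections the count is 22750 + 15 = 22765 varves.
Predicted length = 0.12 mm/year × 22765 years = 2731.8 mm.

2731.8 mm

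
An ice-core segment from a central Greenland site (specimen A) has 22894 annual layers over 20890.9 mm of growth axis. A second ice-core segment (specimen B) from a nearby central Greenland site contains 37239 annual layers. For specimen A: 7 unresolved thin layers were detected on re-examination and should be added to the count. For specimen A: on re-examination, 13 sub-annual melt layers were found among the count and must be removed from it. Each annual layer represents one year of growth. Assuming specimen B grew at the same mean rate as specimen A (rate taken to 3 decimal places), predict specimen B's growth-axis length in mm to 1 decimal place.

33999.2 mm

Specimen A: after corrections the count is 22894 − 13 + 7 = 22888 annual layers.
A: Mean rate = 20890.9 mm / 22888 years ≈ 0.913 mm/year.
B's length ≈ 0.913 × 37239 = 33999.2 mm.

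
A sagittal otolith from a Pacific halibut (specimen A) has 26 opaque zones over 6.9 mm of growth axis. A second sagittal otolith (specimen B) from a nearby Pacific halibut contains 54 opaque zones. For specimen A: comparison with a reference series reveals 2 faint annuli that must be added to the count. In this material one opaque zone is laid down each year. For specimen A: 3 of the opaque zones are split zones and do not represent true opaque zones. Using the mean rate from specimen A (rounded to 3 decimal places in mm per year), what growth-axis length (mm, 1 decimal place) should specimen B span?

Specimen A: adjusted count: 26 − 3 + 2 = 25 opaque zones.
A: 6.9 mm over 25 years gives 6.9 / 25 ≈ 0.276 mm per year.
For B, 0.276 mm/year × 54 years = 14.9 mm.

14.9 mm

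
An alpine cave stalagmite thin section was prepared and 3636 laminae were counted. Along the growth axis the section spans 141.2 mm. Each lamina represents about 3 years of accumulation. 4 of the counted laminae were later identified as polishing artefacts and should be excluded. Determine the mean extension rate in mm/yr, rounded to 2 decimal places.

0.01 mm/yr

True lamina count = 3636 − 4 = 3632.
3632 laminae at 3 years each span 3632 × 3 = 10896 years.
Extension rate ≈ 141.2 / 10896 = 0.01 mm/yr.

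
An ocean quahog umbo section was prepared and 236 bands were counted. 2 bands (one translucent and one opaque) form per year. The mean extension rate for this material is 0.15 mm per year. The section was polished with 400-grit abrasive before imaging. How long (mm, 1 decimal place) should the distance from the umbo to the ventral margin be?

Dividing by 2 bands per year: 236 / 2 = 118 years.
Length ≈ 0.15 × 118 = 17.7 mm.

17.7 mm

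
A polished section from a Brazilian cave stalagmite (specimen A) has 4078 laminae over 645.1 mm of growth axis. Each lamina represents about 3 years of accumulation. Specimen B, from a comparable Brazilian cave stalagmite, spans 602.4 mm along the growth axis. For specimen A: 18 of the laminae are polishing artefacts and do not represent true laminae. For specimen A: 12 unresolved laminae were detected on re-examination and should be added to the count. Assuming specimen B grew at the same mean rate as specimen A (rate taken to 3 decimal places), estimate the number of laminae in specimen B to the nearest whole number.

3789 laminae

Specimen A: true lamina count = 4078 − 18 + 12 = 4072.
Specimen A: multiplying by 3 years per lamina: 4072 × 3 = 12216 years.
A: 645.1 mm over 12216 years gives 645.1 / 12216 ≈ 0.053 mm/yr.
Specimen B: 602.4 mm / 0.053 mm per year = 11366.04 years; at 3 years per lamina that is 11366.04 / 3 ≈ 3789 laminae.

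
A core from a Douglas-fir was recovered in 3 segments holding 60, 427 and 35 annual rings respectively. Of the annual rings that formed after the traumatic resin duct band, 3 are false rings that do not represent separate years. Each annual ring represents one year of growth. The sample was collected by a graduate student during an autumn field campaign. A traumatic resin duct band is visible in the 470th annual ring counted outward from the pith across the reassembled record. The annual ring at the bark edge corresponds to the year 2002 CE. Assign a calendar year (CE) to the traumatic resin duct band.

1953 CE

Total annual rings = 60 + 427 + 35 = 522.
The traumatic resin duct band sits at annual ring 470 from the pith, so 522 − 470 = 52 annual rings formed after it.
Excluding 3 false annual rings: 52 − 3 = 49.
The annual ring at the bark edge is 2002 CE, so the traumatic resin duct band dates to 2002 − 49 = 1953 CE.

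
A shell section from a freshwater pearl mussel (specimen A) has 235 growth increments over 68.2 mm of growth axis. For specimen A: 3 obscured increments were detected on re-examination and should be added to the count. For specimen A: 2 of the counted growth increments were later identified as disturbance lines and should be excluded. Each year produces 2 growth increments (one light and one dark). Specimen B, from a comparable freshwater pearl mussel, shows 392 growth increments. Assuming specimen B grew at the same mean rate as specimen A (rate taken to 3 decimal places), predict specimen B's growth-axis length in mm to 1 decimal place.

113.3 mm

Specimen A: adjusted count: 235 − 2 + 3 = 236 growth increments.
Specimen A: dividing by 2 growth increments per year: 236 / 2 = 118 years.
A: Mean rate = 68.2 mm / 118 years ≈ 0.578 mm per year.
Specimen B: with 2 growth increments per year, 392 / 2 = 196 years. Length of B = 0.578 × 196 = 113.3 mm.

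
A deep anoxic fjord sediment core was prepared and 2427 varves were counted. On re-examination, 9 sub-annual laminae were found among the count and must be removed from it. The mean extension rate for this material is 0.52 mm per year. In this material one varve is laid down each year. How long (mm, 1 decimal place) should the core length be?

1257.4 mm

Correcting the raw count gives 2427 − 9 = 2418 true varves.
Predicted length = 0.52 mm/year × 2418 years = 1257.4 mm.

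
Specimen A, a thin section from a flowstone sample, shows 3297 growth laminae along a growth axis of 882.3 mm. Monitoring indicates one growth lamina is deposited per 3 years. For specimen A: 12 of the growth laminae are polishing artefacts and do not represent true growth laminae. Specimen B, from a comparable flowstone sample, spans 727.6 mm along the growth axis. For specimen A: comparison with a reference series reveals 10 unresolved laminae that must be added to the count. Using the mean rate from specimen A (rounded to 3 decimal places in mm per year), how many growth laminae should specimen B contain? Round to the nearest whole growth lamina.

2725 growth laminae

Specimen A: correcting the raw count gives 3297 − 12 + 10 = 3295 true growth laminae.
Specimen A: at 3 years per growth lamina, 3295 × 3 = 9885 years.
A: Mean rate = 882.3 mm / 9885 years ≈ 0.089 mm/yr.
For B, 727.6 / 0.089 = 8175.28 years; at 3 years per growth lamina that is 8175.28 / 3 ≈ 2725 growth laminae.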